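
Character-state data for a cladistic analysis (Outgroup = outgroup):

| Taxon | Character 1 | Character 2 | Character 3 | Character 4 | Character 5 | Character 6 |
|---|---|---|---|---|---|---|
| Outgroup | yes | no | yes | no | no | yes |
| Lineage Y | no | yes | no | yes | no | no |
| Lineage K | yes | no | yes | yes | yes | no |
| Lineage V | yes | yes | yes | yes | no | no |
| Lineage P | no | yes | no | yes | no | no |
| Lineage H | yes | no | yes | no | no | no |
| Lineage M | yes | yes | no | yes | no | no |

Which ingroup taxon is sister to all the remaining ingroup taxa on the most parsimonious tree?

Lineage H

Character polarity is set by the outgroup: the derived state is whichever differs from the outgroup's state, so for Character 1, Character 3, Character 6 the derived state is 'no', and for the remaining characters it is 'yes'.
Only Lineage P and Lineage Y show the derived state 'no' for Character 1, supporting them as a clade.
Character 2 (derived state 'yes') is shared by Lineage M, Lineage P, Lineage V, and Lineage Y — a synapomorphy uniting that clade.
Only Lineage M, Lineage P, and Lineage Y show the derived state 'no' for Character 3, supporting them as a clade.
Character 4: derived state 'yes' in Lineage K, Lineage M, Lineage P, Lineage V, and Lineage Y only — synapomorphy for {Lineage K, Lineage M, Lineage P, Lineage V, Lineage Y}.
Character 5: derived state 'yes' in Lineage K only — an autapomorphy, so it tells us nothing about relationships among taxa.
Character 6 (derived state 'no') is shared by all ingroup taxa — unites the whole ingroup.
Most parsimonious ingroup topology: (((((Lineage Y,Lineage P),Lineage M),Lineage V),Lineage K),Lineage H).
Lineage H is sister to the clade containing all other ingroup taxa, so it is the earliest-diverging (most basal) ingroup lineage.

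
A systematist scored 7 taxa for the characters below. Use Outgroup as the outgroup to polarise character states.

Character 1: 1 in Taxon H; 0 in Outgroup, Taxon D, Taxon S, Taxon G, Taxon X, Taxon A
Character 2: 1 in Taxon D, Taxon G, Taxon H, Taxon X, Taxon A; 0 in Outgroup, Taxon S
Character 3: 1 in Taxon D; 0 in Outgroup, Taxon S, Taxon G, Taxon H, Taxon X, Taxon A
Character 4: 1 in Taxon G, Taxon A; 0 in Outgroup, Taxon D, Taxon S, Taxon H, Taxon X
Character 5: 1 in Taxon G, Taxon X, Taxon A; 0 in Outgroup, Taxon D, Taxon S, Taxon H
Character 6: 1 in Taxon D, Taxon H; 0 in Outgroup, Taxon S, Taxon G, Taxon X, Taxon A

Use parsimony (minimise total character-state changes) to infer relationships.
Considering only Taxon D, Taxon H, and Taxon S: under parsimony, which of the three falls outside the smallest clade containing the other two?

The outgroup has state '0' for every character, so '1' is the derived state throughout.
Character 1: derived state '1' in Taxon H only — an autapomorphy, so it tells us nothing about relationships among taxa.
Character 2 (derived state '1') is shared by Taxon A, Taxon D, Taxon G, Taxon H, and Taxon X — a synapomorphy uniting that clade.
Character 3: derived state '1' in Taxon D only — an autapomorphy, so it tells us nothing about relationships among taxa.
Character 4 (derived state '1') is shared by Taxon A and Taxon G — a synapomorphy uniting that clade.
Only Taxon A, Taxon G, and Taxon X show the derived state '1' for Character 5, supporting them as a clade.
Only Taxon D and Taxon H show the derived state '1' for Character 6, supporting them as a clade.
Most parsimonious ingroup topology: (((Taxon D,Taxon H),((Taxon G,Taxon A),Taxon X)),Taxon S).
Taxon D and Taxon H share a more recent common ancestor with each other than either does with Taxon S, so Taxon S is the least closely related of the three.

Taxon S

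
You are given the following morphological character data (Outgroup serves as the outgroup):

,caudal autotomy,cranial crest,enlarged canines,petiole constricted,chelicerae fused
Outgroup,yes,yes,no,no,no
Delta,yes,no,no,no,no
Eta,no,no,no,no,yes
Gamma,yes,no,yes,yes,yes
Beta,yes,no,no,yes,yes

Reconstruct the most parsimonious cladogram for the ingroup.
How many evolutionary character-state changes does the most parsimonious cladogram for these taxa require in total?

5

Character polarity is set by the outgroup: the derived state is whichever differs from the outgroup's state, so for caudal autotomy, cranial crest the derived state is 'no', and for the remaining characters it is 'yes'.
caudal autotomy (derived state 'no') is unique to Eta (autapomorphy; uninformative for grouping).
cranial crest (derived state 'no') is shared by all ingroup taxa — unites the whole ingroup.
enlarged canines: derived state 'yes' in Gamma only — an autapomorphy, so it tells us nothing about relationships among taxa.
petiole constricted (derived state 'yes') is shared by Beta and Gamma — a synapomorphy uniting that clade.
chelicerae fused (derived state 'yes') is shared by Beta, Eta, and Gamma — a synapomorphy uniting that clade.
Most parsimonious ingroup topology: (Delta,(Eta,(Gamma,Beta))).
Changes per character on this tree: caudal autotomy: 1; cranial crest: 1; enlarged canines: 1; petiole constricted: 1; chelicerae fused: 1.
Total = 5.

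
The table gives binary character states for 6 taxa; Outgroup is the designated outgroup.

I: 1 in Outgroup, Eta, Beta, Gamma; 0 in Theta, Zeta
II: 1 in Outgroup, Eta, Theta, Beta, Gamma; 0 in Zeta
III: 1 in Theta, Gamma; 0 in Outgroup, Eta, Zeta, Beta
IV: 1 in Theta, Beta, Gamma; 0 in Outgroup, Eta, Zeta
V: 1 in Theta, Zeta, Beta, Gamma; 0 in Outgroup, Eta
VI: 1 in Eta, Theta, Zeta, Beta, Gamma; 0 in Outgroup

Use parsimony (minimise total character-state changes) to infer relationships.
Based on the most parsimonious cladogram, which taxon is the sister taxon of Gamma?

Character polarity is set by the outgroup: the derived state is whichever differs from the outgroup's state, so for I, II the derived state is '0', and for the remaining characters it is '1'.
I groups Theta and Zeta, which is incompatible with the clades supported by the remaining characters; treating it as convergent (homoplasy) costs fewer steps than any alternative tree.
II (derived state '0') is unique to Zeta (autapomorphy; uninformative for grouping).
III (derived state '1') is shared by Gamma and Theta — a synapomorphy uniting that clade.
Only Beta, Gamma, and Theta show the derived state '1' for IV, supporting them as a clade.
Only Beta, Gamma, Theta, and Zeta show the derived state '1' for V, supporting them as a clade.
VI (derived state '1') is shared by all ingroup taxa — unites the whole ingroup.
Most parsimonious ingroup topology: (Eta,(((Theta,Gamma),Beta),Zeta)).
Gamma and Theta form a cherry on this tree, so they are sister taxa.

Theta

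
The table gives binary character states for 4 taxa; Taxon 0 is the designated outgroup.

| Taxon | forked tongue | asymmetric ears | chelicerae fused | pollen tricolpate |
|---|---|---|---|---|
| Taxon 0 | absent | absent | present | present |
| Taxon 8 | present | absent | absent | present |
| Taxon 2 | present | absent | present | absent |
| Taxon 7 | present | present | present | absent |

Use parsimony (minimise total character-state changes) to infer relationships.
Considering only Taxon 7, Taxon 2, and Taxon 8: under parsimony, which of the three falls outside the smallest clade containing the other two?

Taxon 8

Character polarity is set by the outgroup: the derived state is whichever differs from the outgroup's state, so for chelicerae fused, pollen tricolpate the derived state is 'absent', and for the remaining characters it is 'present'.
forked tongue (derived state 'present') is shared by all ingroup taxa — unites the whole ingroup.
asymmetric ears: derived state 'present' in Taxon 7 only — an autapomorphy, so it tells us nothing about relationships among taxa.
chelicerae fused: derived state 'absent' in Taxon 8 only — an autapomorphy, so it tells us nothing about relationships among taxa.
pollen tricolpate: derived state 'absent' in Taxon 2 and Taxon 7 only — synapomorphy for {Taxon 2, Taxon 7}.
Most parsimonious ingroup topology: (Taxon 8,(Taxon 2,Taxon 7)).
Taxon 2 and Taxon 7 share a more recent common ancestor with each other than either does with Taxon 8, so Taxon 8 is the least closely related of the three.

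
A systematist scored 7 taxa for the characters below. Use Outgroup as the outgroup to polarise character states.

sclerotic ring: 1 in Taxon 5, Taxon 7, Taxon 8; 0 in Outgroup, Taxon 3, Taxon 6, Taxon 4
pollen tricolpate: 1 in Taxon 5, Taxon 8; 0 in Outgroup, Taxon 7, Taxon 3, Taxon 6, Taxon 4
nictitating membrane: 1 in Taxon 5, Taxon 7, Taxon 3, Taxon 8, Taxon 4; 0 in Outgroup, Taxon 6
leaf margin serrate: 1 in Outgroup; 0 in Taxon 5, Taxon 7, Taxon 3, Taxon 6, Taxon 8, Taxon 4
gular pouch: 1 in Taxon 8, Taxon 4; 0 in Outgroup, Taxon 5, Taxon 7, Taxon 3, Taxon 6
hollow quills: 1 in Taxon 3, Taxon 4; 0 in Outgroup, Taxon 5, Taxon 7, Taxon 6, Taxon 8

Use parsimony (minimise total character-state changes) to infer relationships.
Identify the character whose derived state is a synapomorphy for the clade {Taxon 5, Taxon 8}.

Character polarity is set by the outgroup: the derived state is whichever differs from the outgroup's state, so for leaf margin serrate the derived state is '0', and for the remaining characters it is '1'.
sclerotic ring: derived state '1' in Taxon 5, Taxon 7, and Taxon 8 only — synapomorphy for {Taxon 5, Taxon 7, Taxon 8}.
pollen tricolpate (derived state '1') is shared by Taxon 5 and Taxon 8 — a synapomorphy uniting that clade.
Only Taxon 3, Taxon 4, Taxon 5, Taxon 7, and Taxon 8 show the derived state '1' for nictitating membrane, supporting them as a clade.
leaf margin serrate (derived state '0') is shared by all ingroup taxa — unites the whole ingroup.
gular pouch (state '1') occurs in Taxon 4 and Taxon 8 but conflicts with the nesting implied by the other characters — most parsimoniously interpreted as homoplasy.
hollow quills (derived state '1') is shared by Taxon 3 and Taxon 4 — a synapomorphy uniting that clade.
Most parsimonious ingroup topology: ((((Taxon 5,Taxon 8),Taxon 7),(Taxon 3,Taxon 4)),Taxon 6).
The clade {Taxon 5, Taxon 8} is supported by pollen tricolpate: its derived state '1' occurs in exactly those taxa and in no other taxon (including the outgroup).

pollen tricolpate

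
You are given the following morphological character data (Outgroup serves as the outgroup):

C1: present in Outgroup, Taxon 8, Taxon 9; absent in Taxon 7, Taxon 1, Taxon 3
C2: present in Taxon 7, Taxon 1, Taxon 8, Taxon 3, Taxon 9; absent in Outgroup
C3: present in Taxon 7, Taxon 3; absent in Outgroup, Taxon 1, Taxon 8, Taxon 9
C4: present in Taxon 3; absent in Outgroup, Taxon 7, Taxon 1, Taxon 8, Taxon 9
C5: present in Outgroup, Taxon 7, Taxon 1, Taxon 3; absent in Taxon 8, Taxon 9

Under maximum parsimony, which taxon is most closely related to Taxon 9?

Taxon 8

Character polarity is set by the outgroup: the derived state is whichever differs from the outgroup's state, so for C1, C5 the derived state is 'absent', and for the remaining characters it is 'present'.
C1: derived state 'absent' in Taxon 1, Taxon 3, and Taxon 7 only — synapomorphy for {Taxon 1, Taxon 3, Taxon 7}.
All ingroup taxa share the derived state 'present' for C2; it defines the ingroup but does not resolve relationships within it.
C3 (derived state 'present') is shared by Taxon 3 and Taxon 7 — a synapomorphy uniting that clade.
C4 (derived state 'present') is unique to Taxon 3 (autapomorphy; uninformative for grouping).
C5: derived state 'absent' in Taxon 8 and Taxon 9 only — synapomorphy for {Taxon 8, Taxon 9}.
Most parsimonious ingroup topology: (((Taxon 7,Taxon 3),Taxon 1),(Taxon 8,Taxon 9)).
Taxon 9 and Taxon 8 form a cherry on this tree, so they are sister taxa.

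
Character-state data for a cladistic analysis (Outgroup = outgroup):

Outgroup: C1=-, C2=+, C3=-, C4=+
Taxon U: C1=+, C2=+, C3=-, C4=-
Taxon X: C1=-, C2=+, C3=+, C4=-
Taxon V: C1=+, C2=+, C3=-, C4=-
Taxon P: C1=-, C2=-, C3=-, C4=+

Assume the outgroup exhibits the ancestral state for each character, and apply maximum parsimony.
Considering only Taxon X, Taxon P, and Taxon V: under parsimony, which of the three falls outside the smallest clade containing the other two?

Character polarity is set by the outgroup: the derived state is whichever differs from the outgroup's state, so for C2, C4 the derived state is '-', and for the remaining characters it is '+'.
C1: derived state '+' in Taxon U and Taxon V only — synapomorphy for {Taxon U, Taxon V}.
C2 (derived state '-') is unique to Taxon P (autapomorphy; uninformative for grouping).
C3 (derived state '+') is unique to Taxon X (autapomorphy; uninformative for grouping).
C4 (derived state '-') is shared by Taxon U, Taxon V, and Taxon X — a synapomorphy uniting that clade.
Most parsimonious ingroup topology: (((Taxon U,Taxon V),Taxon X),Taxon P).
Taxon V and Taxon X share a more recent common ancestor with each other than either does with Taxon P, so Taxon P is the least closely related of the three.

Taxon P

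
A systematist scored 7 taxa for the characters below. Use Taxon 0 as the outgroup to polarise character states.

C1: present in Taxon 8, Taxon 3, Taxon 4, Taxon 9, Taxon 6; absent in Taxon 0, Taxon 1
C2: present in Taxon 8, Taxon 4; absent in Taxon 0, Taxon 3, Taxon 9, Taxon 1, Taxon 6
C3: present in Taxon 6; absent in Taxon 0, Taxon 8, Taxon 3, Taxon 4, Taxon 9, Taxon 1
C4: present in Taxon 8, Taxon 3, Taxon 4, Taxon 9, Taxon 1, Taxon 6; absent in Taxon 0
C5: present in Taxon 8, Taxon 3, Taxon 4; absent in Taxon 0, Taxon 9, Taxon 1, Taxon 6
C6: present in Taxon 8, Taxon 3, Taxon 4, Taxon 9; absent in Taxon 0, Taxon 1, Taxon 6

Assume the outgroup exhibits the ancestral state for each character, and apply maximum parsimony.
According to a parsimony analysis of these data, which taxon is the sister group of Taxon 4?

Taxon 8

The outgroup has state 'absent' for every character, so 'present' is the derived state throughout.
C1: derived state 'present' in Taxon 3, Taxon 4, Taxon 6, Taxon 8, and Taxon 9 only — synapomorphy for {Taxon 3, Taxon 4, Taxon 6, Taxon 8, Taxon 9}.
C2: derived state 'present' in Taxon 4 and Taxon 8 only — synapomorphy for {Taxon 4, Taxon 8}.
C3: derived state 'present' in Taxon 6 only — an autapomorphy, so it tells us nothing about relationships among taxa.
C4 (derived state 'present') is shared by all ingroup taxa — unites the whole ingroup.
Only Taxon 3, Taxon 4, and Taxon 8 show the derived state 'present' for C5, supporting them as a clade.
Only Taxon 3, Taxon 4, Taxon 8, and Taxon 9 show the derived state 'present' for C6, supporting them as a clade.
Most parsimonious ingroup topology: (((((Taxon 8,Taxon 4),Taxon 3),Taxon 9),Taxon 6),Taxon 1).
Taxon 4 and Taxon 8 form a cherry on this tree, so they are sister taxa.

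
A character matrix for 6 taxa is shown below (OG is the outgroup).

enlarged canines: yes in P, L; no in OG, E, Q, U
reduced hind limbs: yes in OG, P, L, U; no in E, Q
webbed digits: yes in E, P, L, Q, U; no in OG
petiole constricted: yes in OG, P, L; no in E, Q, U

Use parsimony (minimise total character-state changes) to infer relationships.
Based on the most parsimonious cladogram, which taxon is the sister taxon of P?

Character polarity is set by the outgroup: the derived state is whichever differs from the outgroup's state, so for reduced hind limbs, petiole constricted the derived state is 'no', and for the remaining characters it is 'yes'.
enlarged canines: derived state 'yes' in L and P only — synapomorphy for {L, P}.
reduced hind limbs: derived state 'no' in E and Q only — synapomorphy for {E, Q}.
All ingroup taxa share the derived state 'yes' for webbed digits; it defines the ingroup but does not resolve relationships within it.
Only E, Q, and U show the derived state 'no' for petiole constricted, supporting them as a clade.
Most parsimonious ingroup topology: (((E,Q),U),(P,L)).
P and L form a cherry on this tree, so they are sister taxa.

L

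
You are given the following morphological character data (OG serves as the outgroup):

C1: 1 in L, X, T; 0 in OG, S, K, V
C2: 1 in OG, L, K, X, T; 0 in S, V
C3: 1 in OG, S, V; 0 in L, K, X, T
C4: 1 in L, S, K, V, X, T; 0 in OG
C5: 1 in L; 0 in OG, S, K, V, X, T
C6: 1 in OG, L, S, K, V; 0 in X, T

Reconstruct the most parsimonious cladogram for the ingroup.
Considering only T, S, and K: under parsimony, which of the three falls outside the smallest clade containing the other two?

S

Character polarity is set by the outgroup: the derived state is whichever differs from the outgroup's state, so for C2, C3, C6 the derived state is '0', and for the remaining characters it is '1'.
C1 (derived state '1') is shared by L, T, and X — a synapomorphy uniting that clade.
C2 (derived state '0') is shared by S and V — a synapomorphy uniting that clade.
C3: derived state '0' in K, L, T, and X only — synapomorphy for {K, L, T, X}.
All ingroup taxa share the derived state '1' for C4; it defines the ingroup but does not resolve relationships within it.
C5: derived state '1' in L only — an autapomorphy, so it tells us nothing about relationships among taxa.
C6: derived state '0' in T and X only — synapomorphy for {T, X}.
Most parsimonious ingroup topology: (((L,(X,T)),K),(S,V)).
K and T share a more recent common ancestor with each other than either does with S, so S is the least closely related of the three.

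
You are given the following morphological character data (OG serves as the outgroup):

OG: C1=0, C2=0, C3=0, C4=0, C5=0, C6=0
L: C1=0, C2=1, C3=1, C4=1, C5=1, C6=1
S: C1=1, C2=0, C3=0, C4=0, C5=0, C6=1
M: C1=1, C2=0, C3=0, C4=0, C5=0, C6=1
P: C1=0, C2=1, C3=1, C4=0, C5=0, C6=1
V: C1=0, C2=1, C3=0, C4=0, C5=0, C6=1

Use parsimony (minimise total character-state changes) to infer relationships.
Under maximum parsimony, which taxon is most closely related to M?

The outgroup has state '0' for every character, so '1' is the derived state throughout.
C1 (derived state '1') is shared by M and S — a synapomorphy uniting that clade.
C2: derived state '1' in L, P, and V only — synapomorphy for {L, P, V}.
C3: derived state '1' in L and P only — synapomorphy for {L, P}.
C4: derived state '1' in L only — an autapomorphy, so it tells us nothing about relationships among taxa.
C5: derived state '1' in L only — an autapomorphy, so it tells us nothing about relationships among taxa.
All ingroup taxa share the derived state '1' for C6; it defines the ingroup but does not resolve relationships within it.
Most parsimonious ingroup topology: (((L,P),V),(S,M)).
M and S form a cherry on this tree, so they are sister taxa.

S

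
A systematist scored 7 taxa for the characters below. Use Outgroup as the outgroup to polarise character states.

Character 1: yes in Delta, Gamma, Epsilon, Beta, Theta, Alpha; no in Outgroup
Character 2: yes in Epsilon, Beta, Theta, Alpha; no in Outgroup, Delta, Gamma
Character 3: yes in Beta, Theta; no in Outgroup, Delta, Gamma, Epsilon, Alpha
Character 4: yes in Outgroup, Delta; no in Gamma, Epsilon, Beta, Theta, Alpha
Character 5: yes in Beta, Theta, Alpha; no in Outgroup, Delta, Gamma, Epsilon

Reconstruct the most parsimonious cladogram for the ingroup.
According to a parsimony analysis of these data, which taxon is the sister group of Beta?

Character polarity is set by the outgroup: the derived state is whichever differs from the outgroup's state, so for Character 4 the derived state is 'no', and for the remaining characters it is 'yes'.
All ingroup taxa share the derived state 'yes' for Character 1; it defines the ingroup but does not resolve relationships within it.
Only Alpha, Beta, Epsilon, and Theta show the derived state 'yes' for Character 2, supporting them as a clade.
Character 3: derived state 'yes' in Beta and Theta only — synapomorphy for {Beta, Theta}.
Character 4 (derived state 'no') is shared by Alpha, Beta, Epsilon, Gamma, and Theta — a synapomorphy uniting that clade.
Character 5: derived state 'yes' in Alpha, Beta, and Theta only — synapomorphy for {Alpha, Beta, Theta}.
Most parsimonious ingroup topology: (Delta,(Gamma,(Epsilon,((Beta,Theta),Alpha)))).
Beta and Theta form a cherry on this tree, so they are sister taxa.

Theta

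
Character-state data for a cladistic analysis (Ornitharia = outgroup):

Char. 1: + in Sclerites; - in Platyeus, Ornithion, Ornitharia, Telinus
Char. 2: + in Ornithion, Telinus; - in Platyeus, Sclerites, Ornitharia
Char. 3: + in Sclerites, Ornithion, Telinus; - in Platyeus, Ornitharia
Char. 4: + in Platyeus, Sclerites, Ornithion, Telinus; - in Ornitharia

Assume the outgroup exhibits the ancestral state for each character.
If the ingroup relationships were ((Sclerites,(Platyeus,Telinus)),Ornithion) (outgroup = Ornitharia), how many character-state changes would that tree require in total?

6

Map each character onto ((Sclerites,(Platyeus,Telinus)),Ornithion) (rooted by Ornitharia) and count the minimum state changes it requires (Fitch parsimony):
Char. 1: 1; Char. 2: 2; Char. 3: 2; Char. 4: 1.
Total tree length = 6.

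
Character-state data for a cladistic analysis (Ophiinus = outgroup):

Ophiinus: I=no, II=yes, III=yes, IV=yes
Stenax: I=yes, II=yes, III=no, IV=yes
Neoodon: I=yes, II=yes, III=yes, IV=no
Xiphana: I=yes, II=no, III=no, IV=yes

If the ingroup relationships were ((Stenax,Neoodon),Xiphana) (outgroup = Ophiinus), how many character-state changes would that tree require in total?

Map each character onto ((Stenax,Neoodon),Xiphana) (rooted by Ophiinus) and count the minimum state changes it requires (Fitch parsimony):
I: 1; II: 1; III: 2; IV: 1.
Total tree length = 5.

5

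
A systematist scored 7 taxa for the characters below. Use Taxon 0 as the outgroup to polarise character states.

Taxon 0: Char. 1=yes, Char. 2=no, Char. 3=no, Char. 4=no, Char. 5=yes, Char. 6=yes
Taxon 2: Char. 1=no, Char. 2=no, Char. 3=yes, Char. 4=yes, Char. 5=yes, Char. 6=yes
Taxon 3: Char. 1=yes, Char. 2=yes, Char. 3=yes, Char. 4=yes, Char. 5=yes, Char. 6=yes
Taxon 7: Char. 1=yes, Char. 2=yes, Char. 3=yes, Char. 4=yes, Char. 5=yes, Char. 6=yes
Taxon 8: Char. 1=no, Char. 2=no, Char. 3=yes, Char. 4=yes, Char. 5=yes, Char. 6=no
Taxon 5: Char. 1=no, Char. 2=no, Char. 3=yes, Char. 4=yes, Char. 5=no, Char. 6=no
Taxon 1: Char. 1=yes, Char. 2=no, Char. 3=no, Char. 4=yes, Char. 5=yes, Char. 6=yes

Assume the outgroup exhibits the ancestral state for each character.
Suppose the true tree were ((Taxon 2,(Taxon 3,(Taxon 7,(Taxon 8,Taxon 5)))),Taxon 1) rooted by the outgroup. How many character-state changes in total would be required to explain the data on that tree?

8

Map each character onto ((Taxon 2,(Taxon 3,(Taxon 7,(Taxon 8,Taxon 5)))),Taxon 1) (rooted by Taxon 0) and count the minimum state changes it requires (Fitch parsimony):
Char. 1: 2; Char. 2: 2; Char. 3: 1; Char. 4: 1; Char. 5: 1; Char. 6: 1.
Total tree length = 8.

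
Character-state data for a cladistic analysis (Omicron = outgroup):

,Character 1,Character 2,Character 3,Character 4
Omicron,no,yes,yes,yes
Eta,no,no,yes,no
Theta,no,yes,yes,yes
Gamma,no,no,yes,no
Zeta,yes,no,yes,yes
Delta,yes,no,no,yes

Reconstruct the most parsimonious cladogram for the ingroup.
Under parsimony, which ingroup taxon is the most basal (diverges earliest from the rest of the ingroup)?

Character polarity is set by the outgroup: the derived state is whichever differs from the outgroup's state, so for Character 2, Character 3, Character 4 the derived state is 'no', and for the remaining characters it is 'yes'.
Only Delta and Zeta show the derived state 'yes' for Character 1, supporting them as a clade.
Only Delta, Eta, Gamma, and Zeta show the derived state 'no' for Character 2, supporting them as a clade.
Character 3 (derived state 'no') is unique to Delta (autapomorphy; uninformative for grouping).
Character 4 (derived state 'no') is shared by Eta and Gamma — a synapomorphy uniting that clade.
Most parsimonious ingroup topology: (((Eta,Gamma),(Zeta,Delta)),Theta).
Theta is sister to the clade containing all other ingroup taxa, so it is the earliest-diverging (most basal) ingroup lineage.

Theta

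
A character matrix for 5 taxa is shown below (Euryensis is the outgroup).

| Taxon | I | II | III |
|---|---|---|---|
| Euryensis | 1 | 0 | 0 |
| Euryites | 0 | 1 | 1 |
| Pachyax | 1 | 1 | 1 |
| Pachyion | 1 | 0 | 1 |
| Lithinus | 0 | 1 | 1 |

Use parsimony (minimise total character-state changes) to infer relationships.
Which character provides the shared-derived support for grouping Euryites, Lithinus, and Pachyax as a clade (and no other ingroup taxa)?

Character polarity is set by the outgroup: the derived state is whichever differs from the outgroup's state, so for I the derived state is '0', and for the remaining characters it is '1'.
Only Euryites and Lithinus show the derived state '0' for I, supporting them as a clade.
II: derived state '1' in Euryites, Lithinus, and Pachyax only — synapomorphy for {Euryites, Lithinus, Pachyax}.
All ingroup taxa share the derived state '1' for III; it defines the ingroup but does not resolve relationships within it.
Most parsimonious ingroup topology: (((Euryites,Lithinus),Pachyax),Pachyion).
The clade {Euryites, Lithinus, Pachyax} is supported by II: its derived state '1' occurs in exactly those taxa and in no other taxon (including the outgroup).

II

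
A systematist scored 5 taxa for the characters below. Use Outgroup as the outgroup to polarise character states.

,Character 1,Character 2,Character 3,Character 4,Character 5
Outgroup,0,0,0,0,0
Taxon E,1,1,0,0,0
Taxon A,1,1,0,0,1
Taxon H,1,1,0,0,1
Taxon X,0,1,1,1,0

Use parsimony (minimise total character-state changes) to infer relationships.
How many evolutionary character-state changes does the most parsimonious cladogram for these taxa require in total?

5

The outgroup has state '0' for every character, so '1' is the derived state throughout.
Character 1 (derived state '1') is shared by Taxon A, Taxon E, and Taxon H — a synapomorphy uniting that clade.
All ingroup taxa share the derived state '1' for Character 2; it defines the ingroup but does not resolve relationships within it.
Character 3 (derived state '1') is unique to Taxon X (autapomorphy; uninformative for grouping).
Character 4: derived state '1' in Taxon X only — an autapomorphy, so it tells us nothing about relationships among taxa.
Only Taxon A and Taxon H show the derived state '1' for Character 5, supporting them as a clade.
Most parsimonious ingroup topology: ((Taxon E,(Taxon A,Taxon H)),Taxon X).
Changes per character on this tree: Character 1: 1; Character 2: 1; Character 3: 1; Character 4: 1; Character 5: 1.
Total = 5.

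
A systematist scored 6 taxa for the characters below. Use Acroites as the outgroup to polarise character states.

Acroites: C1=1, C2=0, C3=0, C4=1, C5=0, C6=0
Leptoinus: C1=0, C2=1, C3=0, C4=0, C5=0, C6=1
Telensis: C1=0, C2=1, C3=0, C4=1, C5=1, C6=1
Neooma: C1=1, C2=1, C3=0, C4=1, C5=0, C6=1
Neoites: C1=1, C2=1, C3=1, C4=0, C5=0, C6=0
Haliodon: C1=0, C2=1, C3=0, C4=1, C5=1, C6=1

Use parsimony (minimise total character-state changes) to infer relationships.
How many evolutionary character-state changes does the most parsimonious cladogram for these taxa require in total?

7

Character polarity is set by the outgroup: the derived state is whichever differs from the outgroup's state, so for C1, C4 the derived state is '0', and for the remaining characters it is '1'.
Only Haliodon, Leptoinus, and Telensis show the derived state '0' for C1, supporting them as a clade.
C2 (derived state '1') is shared by all ingroup taxa — unites the whole ingroup.
C3 (derived state '1') is unique to Neoites (autapomorphy; uninformative for grouping).
C4 groups Leptoinus and Neoites, which is incompatible with the clades supported by the remaining characters; treating it as convergent (homoplasy) costs fewer steps than any alternative tree.
Only Haliodon and Telensis show the derived state '1' for C5, supporting them as a clade.
Only Haliodon, Leptoinus, Neooma, and Telensis show the derived state '1' for C6, supporting them as a clade.
Most parsimonious ingroup topology: (((Leptoinus,(Telensis,Haliodon)),Neooma),Neoites).
Changes per character on this tree: C1: 1; C2: 1; C3: 1; C4: 2; C5: 1; C6: 1.
Total = 7.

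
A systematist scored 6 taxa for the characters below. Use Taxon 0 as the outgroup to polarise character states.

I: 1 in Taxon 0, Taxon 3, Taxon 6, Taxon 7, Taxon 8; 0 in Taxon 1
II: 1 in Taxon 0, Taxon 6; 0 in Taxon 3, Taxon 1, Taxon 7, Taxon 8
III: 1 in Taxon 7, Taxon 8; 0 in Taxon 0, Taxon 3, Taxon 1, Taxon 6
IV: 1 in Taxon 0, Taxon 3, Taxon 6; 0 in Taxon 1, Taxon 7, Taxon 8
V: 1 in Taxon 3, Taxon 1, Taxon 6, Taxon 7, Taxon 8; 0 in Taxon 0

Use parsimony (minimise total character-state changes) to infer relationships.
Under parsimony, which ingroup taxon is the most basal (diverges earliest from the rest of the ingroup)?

Taxon 6

Character polarity is set by the outgroup: the derived state is whichever differs from the outgroup's state, so for I, II, IV the derived state is '0', and for the remaining characters it is '1'.
I: derived state '0' in Taxon 1 only — an autapomorphy, so it tells us nothing about relationships among taxa.
Only Taxon 1, Taxon 3, Taxon 7, and Taxon 8 show the derived state '0' for II, supporting them as a clade.
Only Taxon 7 and Taxon 8 show the derived state '1' for III, supporting them as a clade.
Only Taxon 1, Taxon 7, and Taxon 8 show the derived state '0' for IV, supporting them as a clade.
V (derived state '1') is shared by all ingroup taxa — unites the whole ingroup.
Most parsimonious ingroup topology: ((Taxon 3,(Taxon 1,(Taxon 7,Taxon 8))),Taxon 6).
Taxon 6 is sister to the clade containing all other ingroup taxa, so it is the earliest-diverging (most basal) ingroup lineage.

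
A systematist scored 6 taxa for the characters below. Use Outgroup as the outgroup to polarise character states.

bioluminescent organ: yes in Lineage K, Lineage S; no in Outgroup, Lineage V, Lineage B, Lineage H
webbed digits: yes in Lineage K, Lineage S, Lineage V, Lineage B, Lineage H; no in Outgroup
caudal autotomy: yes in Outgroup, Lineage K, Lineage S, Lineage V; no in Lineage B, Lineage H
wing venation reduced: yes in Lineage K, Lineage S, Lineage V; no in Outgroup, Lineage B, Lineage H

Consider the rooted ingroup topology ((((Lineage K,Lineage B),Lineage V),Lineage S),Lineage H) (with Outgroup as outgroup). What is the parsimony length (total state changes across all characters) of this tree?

7

Map each character onto ((((Lineage K,Lineage B),Lineage V),Lineage S),Lineage H) (rooted by Outgroup) and count the minimum state changes it requires (Fitch parsimony):
bioluminescent organ: 2; webbed digits: 1; caudal autotomy: 2; wing venation reduced: 2.
Total tree length = 7.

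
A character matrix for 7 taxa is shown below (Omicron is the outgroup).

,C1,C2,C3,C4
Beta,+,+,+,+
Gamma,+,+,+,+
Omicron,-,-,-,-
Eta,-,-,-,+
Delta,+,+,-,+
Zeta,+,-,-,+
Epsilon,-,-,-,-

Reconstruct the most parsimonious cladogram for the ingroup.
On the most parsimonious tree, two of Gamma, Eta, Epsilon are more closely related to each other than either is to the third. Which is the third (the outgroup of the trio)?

The outgroup has state '-' for every character, so '+' is the derived state throughout.
C1: derived state '+' in Beta, Delta, Gamma, and Zeta only — synapomorphy for {Beta, Delta, Gamma, Zeta}.
Only Beta, Delta, and Gamma show the derived state '+' for C2, supporting them as a clade.
Only Beta and Gamma show the derived state '+' for C3, supporting them as a clade.
C4: derived state '+' in Beta, Delta, Eta, Gamma, and Zeta only — synapomorphy for {Beta, Delta, Eta, Gamma, Zeta}.
Most parsimonious ingroup topology: ((Eta,(Zeta,(Delta,(Gamma,Beta)))),Epsilon).
Gamma and Eta share a more recent common ancestor with each other than either does with Epsilon, so Epsilon is the least closely related of the three.

Epsilon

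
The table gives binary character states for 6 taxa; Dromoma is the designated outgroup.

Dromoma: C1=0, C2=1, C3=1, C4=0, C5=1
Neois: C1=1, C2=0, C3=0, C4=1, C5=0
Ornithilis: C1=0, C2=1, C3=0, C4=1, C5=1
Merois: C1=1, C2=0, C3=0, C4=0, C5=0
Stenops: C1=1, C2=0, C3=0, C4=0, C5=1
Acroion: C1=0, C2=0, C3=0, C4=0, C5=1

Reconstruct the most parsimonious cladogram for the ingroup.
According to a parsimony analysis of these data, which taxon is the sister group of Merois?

Character polarity is set by the outgroup: the derived state is whichever differs from the outgroup's state, so for C2, C3, C5 the derived state is '0', and for the remaining characters it is '1'.
C1 (derived state '1') is shared by Merois, Neois, and Stenops — a synapomorphy uniting that clade.
Only Acroion, Merois, Neois, and Stenops show the derived state '0' for C2, supporting them as a clade.
All ingroup taxa share the derived state '0' for C3; it defines the ingroup but does not resolve relationships within it.
C4 groups Neois and Ornithilis, which is incompatible with the clades supported by the remaining characters; treating it as convergent (homoplasy) costs fewer steps than any alternative tree.
Only Merois and Neois show the derived state '0' for C5, supporting them as a clade.
Most parsimonious ingroup topology: ((((Neois,Merois),Stenops),Acroion),Ornithilis).
Merois and Neois form a cherry on this tree, so they are sister taxa.

Neois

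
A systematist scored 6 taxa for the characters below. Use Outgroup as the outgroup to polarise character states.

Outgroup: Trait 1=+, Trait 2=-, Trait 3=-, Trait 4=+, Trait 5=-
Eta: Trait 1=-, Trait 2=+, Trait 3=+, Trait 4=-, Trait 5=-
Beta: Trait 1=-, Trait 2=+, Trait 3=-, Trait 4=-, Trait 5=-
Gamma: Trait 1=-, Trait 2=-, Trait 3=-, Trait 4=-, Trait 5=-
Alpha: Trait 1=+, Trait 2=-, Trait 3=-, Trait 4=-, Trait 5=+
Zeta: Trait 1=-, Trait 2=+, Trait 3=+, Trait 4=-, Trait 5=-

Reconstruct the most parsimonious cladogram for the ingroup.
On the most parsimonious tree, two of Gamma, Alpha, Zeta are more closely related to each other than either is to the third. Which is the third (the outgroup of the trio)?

Character polarity is set by the outgroup: the derived state is whichever differs from the outgroup's state, so for Trait 1, Trait 4 the derived state is '-', and for the remaining characters it is '+'.
Trait 1 (derived state '-') is shared by Beta, Eta, Gamma, and Zeta — a synapomorphy uniting that clade.
Only Beta, Eta, and Zeta show the derived state '+' for Trait 2, supporting them as a clade.
Only Eta and Zeta show the derived state '+' for Trait 3, supporting them as a clade.
Trait 4 (derived state '-') is shared by all ingroup taxa — unites the whole ingroup.
Trait 5: derived state '+' in Alpha only — an autapomorphy, so it tells us nothing about relationships among taxa.
Most parsimonious ingroup topology: ((((Eta,Zeta),Beta),Gamma),Alpha).
Gamma and Zeta share a more recent common ancestor with each other than either does with Alpha, so Alpha is the least closely related of the three.

Alpha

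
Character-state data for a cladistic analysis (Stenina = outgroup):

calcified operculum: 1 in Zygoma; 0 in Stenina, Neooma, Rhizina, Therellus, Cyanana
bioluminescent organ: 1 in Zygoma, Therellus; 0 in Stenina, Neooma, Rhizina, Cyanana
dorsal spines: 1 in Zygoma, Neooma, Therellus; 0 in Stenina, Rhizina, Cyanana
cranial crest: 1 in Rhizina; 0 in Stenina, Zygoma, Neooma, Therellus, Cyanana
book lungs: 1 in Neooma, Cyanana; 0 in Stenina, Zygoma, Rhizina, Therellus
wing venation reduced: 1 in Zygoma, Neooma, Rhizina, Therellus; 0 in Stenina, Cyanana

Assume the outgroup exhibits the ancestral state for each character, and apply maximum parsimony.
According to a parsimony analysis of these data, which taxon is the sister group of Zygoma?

Therellus

The outgroup has state '0' for every character, so '1' is the derived state throughout.
calcified operculum (derived state '1') is unique to Zygoma (autapomorphy; uninformative for grouping).
Only Therellus and Zygoma show the derived state '1' for bioluminescent organ, supporting them as a clade.
Only Neooma, Therellus, and Zygoma show the derived state '1' for dorsal spines, supporting them as a clade.
cranial crest: derived state '1' in Rhizina only — an autapomorphy, so it tells us nothing about relationships among taxa.
book lungs (state '1') occurs in Cyanana and Neooma but conflicts with the nesting implied by the other characters — most parsimoniously interpreted as homoplasy.
wing venation reduced (derived state '1') is shared by Neooma, Rhizina, Therellus, and Zygoma — a synapomorphy uniting that clade.
Most parsimonious ingroup topology: ((((Zygoma,Therellus),Neooma),Rhizina),Cyanana).
Zygoma and Therellus form a cherry on this tree, so they are sister taxa.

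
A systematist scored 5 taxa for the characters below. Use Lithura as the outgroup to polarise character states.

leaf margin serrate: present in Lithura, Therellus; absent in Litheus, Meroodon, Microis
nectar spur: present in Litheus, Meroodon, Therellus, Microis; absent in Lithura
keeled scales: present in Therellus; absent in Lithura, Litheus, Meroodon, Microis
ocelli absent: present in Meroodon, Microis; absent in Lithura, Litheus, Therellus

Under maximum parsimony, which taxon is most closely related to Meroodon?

Microis

Character polarity is set by the outgroup: the derived state is whichever differs from the outgroup's state, so for leaf margin serrate the derived state is 'absent', and for the remaining characters it is 'present'.
leaf margin serrate (derived state 'absent') is shared by Litheus, Meroodon, and Microis — a synapomorphy uniting that clade.
nectar spur (derived state 'present') is shared by all ingroup taxa — unites the whole ingroup.
keeled scales (derived state 'present') is unique to Therellus (autapomorphy; uninformative for grouping).
ocelli absent (derived state 'present') is shared by Meroodon and Microis — a synapomorphy uniting that clade.
Most parsimonious ingroup topology: ((Litheus,(Meroodon,Microis)),Therellus).
Meroodon and Microis form a cherry on this tree, so they are sister taxa.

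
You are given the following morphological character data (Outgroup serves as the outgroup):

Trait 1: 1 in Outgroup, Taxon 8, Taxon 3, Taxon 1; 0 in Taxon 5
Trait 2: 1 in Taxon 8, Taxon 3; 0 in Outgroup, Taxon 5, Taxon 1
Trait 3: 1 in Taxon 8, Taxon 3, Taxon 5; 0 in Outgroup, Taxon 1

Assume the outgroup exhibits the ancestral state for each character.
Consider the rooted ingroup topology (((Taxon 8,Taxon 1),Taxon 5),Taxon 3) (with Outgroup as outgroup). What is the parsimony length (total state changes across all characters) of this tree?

Map each character onto (((Taxon 8,Taxon 1),Taxon 5),Taxon 3) (rooted by Outgroup) and count the minimum state changes it requires (Fitch parsimony):
Trait 1: 1; Trait 2: 2; Trait 3: 2.
Total tree length = 5.

5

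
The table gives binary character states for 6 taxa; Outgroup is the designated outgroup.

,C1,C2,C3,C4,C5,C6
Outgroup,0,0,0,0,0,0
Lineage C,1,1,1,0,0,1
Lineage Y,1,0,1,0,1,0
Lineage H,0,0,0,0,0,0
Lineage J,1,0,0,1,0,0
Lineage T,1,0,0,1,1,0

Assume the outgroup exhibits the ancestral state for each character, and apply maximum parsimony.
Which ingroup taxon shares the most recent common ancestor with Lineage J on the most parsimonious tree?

The outgroup has state '0' for every character, so '1' is the derived state throughout.
C1: derived state '1' in Lineage C, Lineage J, Lineage T, and Lineage Y only — synapomorphy for {Lineage C, Lineage J, Lineage T, Lineage Y}.
C2 (derived state '1') is unique to Lineage C (autapomorphy; uninformative for grouping).
Only Lineage C and Lineage Y show the derived state '1' for C3, supporting them as a clade.
C4 (derived state '1') is shared by Lineage J and Lineage T — a synapomorphy uniting that clade.
C5 (state '1') occurs in Lineage T and Lineage Y but conflicts with the nesting implied by the other characters — most parsimoniously interpreted as homoplasy.
C6: derived state '1' in Lineage C only — an autapomorphy, so it tells us nothing about relationships among taxa.
Most parsimonious ingroup topology: (((Lineage C,Lineage Y),(Lineage J,Lineage T)),Lineage H).
Lineage J and Lineage T form a cherry on this tree, so they are sister taxa.

Lineage T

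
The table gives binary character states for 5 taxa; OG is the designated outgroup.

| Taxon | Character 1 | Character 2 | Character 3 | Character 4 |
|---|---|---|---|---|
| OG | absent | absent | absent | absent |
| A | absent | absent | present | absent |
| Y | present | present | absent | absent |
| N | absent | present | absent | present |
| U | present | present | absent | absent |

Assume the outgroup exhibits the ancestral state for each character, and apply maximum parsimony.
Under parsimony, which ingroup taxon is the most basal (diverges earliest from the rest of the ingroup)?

The outgroup has state 'absent' for every character, so 'present' is the derived state throughout.
Character 1: derived state 'present' in U and Y only — synapomorphy for {U, Y}.
Only N, U, and Y show the derived state 'present' for Character 2, supporting them as a clade.
Character 3 (derived state 'present') is unique to A (autapomorphy; uninformative for grouping).
Character 4 (derived state 'present') is unique to N (autapomorphy; uninformative for grouping).
Most parsimonious ingroup topology: (A,((Y,U),N)).
A is sister to the clade containing all other ingroup taxa, so it is the earliest-diverging (most basal) ingroup lineage.

A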